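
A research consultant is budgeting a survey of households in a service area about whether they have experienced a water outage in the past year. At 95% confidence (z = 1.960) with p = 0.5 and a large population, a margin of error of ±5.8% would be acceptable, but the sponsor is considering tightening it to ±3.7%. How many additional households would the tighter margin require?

At ±5.8%: n = 1.960² × 0.2500 / 0.058² ≈ 285.49 → 286.
At ±3.7%: n = 1.960² × 0.2500 / 0.037² ≈ 701.53 → 702.
Additional respondents: 702 − 286 = 416.

416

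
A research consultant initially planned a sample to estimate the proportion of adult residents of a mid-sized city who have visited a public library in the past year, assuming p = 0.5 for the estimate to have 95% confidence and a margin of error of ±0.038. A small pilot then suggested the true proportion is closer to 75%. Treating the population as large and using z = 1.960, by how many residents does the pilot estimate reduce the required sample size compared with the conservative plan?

167

Conservative (p = 0.5): n = 1.960² × 0.25 / 0.038² ≈ 665.10 → 666.
Using p = 0.75: p(1−p) = 0.1875, so n = 1.960² × 0.1875 / 0.038² ≈ 498.82 → 499.
Reduction: 666 − 499 = 167.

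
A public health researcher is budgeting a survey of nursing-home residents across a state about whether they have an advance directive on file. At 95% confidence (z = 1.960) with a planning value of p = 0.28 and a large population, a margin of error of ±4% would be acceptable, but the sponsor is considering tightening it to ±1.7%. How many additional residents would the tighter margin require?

2195

At ±4%: n = 1.960² × 0.2016 / 0.040² ≈ 484.04 → 485.
At ±1.7%: n = 1.960² × 0.2016 / 0.017² ≈ 2679.82 → 2680.
Additional respondents: 2680 − 485 = 2195.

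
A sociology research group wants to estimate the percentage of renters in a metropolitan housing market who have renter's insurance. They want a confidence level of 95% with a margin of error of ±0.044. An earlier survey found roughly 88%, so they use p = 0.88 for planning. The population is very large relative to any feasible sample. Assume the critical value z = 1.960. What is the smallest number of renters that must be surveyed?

With p = 0.88, p(1−p) = 0.1056.
n = z²·p(1−p)/E² = 1.960² × 0.1056 / 0.044² = 3.8416 × 0.1056 / 0.001936 ≈ 209.54.
Rounding up gives n = 210.

210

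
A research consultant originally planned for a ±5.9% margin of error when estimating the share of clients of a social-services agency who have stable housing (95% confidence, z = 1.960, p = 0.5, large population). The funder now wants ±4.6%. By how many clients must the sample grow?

178

At ±5.9%: n = 1.960² × 0.2500 / 0.059² ≈ 275.90 → 276.
At ±4.6%: n = 1.960² × 0.2500 / 0.046² ≈ 453.88 → 454.
Additional respondents: 454 − 276 = 178.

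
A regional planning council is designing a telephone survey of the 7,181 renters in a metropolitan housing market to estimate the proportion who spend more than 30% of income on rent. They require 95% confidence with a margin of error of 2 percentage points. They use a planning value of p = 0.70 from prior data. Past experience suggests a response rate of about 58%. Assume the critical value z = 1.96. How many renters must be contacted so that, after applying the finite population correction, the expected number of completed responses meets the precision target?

2716

Completed interviews needed (unadjusted): n₀ = 1.96² × 0.2100 / 0.020² ≈ 2016.84 → 2017.
FPC for N = 7,181: n = 2017 / (1 + 2016/7181) = 2017 / 1.2807 ≈ 1574.87 → 1575.
At a 58% response rate, contacts needed = 1575 / 0.58 ≈ 2715.52 → 2716.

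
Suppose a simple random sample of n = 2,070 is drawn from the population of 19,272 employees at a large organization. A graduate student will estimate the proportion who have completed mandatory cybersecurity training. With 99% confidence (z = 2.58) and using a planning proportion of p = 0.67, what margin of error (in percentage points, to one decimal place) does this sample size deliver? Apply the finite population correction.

Finite-population factor: (N−n)/(N−1) = (19272−2070)/(19272−1) = 0.8926.
SE(p̂) = √[p(1−p)/n · (N−n)/(N−1)] = √[0.2211/2070 × 0.8926] = 0.00976.
E = z × SE = 2.58 × 0.00976 = 0.02519 ≈ 2.5 percentage points.

2.5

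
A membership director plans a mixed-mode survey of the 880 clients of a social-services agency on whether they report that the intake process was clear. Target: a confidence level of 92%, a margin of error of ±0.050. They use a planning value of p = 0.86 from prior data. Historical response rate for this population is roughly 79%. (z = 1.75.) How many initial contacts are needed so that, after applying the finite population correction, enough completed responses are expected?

161

Completed interviews needed (unadjusted): n₀ = 1.75² × 0.1204 / 0.050² ≈ 147.49 → 148.
FPC for N = 880: n = 148 / (1 + 147/880) = 148 / 1.1670 ≈ 126.82 → 127.
At a 79% response rate, contacts needed = 127 / 0.79 ≈ 160.76 → 161.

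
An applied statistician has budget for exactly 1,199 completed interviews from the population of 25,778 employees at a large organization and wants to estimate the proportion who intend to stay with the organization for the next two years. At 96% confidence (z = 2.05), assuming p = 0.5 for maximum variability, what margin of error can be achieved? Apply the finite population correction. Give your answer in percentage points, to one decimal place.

Finite-population factor: (N−n)/(N−1) = (25778−1199)/(25778−1) = 0.9535.
SE(p̂) = √[p(1−p)/n · (N−n)/(N−1)] = √[0.2500/1199 × 0.9535] = 0.01410.
E = z × SE = 2.05 × 0.01410 = 0.02891 ≈ 2.9 percentage points.

2.9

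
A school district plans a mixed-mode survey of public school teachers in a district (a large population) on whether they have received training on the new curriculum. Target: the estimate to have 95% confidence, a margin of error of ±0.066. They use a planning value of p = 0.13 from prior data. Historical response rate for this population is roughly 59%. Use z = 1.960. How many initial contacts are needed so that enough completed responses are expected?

Completed interviews needed: n₀ = 1.960² × 0.1131 / 0.066² ≈ 99.74 → 100.
At a 59% response rate, contacts needed = 100 / 0.59 ≈ 169.49 → 170.

170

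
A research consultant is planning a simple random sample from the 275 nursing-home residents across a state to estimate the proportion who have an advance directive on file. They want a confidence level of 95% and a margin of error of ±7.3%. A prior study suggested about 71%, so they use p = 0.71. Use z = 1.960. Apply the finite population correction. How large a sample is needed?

97

Unadjusted: n₀ = 1.960² × 0.71 × 0.29 / 0.073² ≈ 148.43, so n₀ = 149.
Finite population correction with N = 275: n = n₀ / (1 + (n₀−1)/N) = 149 / (1 + 148/275) = 149 / 1.5382 ≈ 96.87.
Rounding up, n = 97.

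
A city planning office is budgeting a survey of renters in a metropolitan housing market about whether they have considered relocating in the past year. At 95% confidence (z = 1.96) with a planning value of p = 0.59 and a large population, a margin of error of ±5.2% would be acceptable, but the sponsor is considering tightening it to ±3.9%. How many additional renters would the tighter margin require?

At ±5.2%: n = 1.96² × 0.2419 / 0.052² ≈ 343.67 → 344.
At ±3.9%: n = 1.96² × 0.2419 / 0.039² ≈ 610.97 → 611.
Additional respondents: 611 − 344 = 267.

267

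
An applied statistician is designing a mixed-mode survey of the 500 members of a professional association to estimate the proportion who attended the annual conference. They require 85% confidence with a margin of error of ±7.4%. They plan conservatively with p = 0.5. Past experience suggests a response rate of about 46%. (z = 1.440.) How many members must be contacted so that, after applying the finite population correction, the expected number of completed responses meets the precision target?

Completed interviews needed (unadjusted): n₀ = 1.440² × 0.2500 / 0.074² ≈ 94.67 → 95.
FPC for N = 500: n = 95 / (1 + 94/500) = 95 / 1.1880 ≈ 79.97 → 80.
At a 46% response rate, contacts needed = 80 / 0.46 ≈ 173.91 → 174.

174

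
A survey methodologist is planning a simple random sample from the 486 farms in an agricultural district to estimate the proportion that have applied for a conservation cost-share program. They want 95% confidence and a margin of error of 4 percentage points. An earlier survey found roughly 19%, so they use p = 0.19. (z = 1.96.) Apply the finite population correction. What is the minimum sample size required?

211

Unadjusted: n₀ = 1.96² × 0.19 × 0.81 / 0.040² ≈ 369.51, so n₀ = 370.
Finite population correction with N = 486: n = n₀ / (1 + (n₀−1)/N) = 370 / (1 + 369/486) = 370 / 1.7593 ≈ 210.32.
Rounding up, n = 211.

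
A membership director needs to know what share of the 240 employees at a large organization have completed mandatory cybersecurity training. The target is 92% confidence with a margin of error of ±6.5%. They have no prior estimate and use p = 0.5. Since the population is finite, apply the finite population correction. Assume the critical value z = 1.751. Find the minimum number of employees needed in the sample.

104

Unadjusted: n₀ = 1.751² × 0.50 × 0.50 / 0.065² ≈ 181.42, so n₀ = 182.
Finite population correction with N = 240: n = n₀ / (1 + (n₀−1)/N) = 182 / (1 + 181/240) = 182 / 1.7542 ≈ 103.75.
Rounding up, n = 104.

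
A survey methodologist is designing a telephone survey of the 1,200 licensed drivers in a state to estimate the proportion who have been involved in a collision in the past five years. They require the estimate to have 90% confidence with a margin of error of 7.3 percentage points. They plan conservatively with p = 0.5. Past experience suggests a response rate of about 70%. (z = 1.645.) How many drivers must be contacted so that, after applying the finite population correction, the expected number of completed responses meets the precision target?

Completed interviews needed (unadjusted): n₀ = 1.645² × 0.2500 / 0.073² ≈ 126.95 → 127.
FPC for N = 1,200: n = 127 / (1 + 126/1200) = 127 / 1.1050 ≈ 114.93 → 115.
At a 70% response rate, contacts needed = 115 / 0.70 ≈ 164.29 → 165.

165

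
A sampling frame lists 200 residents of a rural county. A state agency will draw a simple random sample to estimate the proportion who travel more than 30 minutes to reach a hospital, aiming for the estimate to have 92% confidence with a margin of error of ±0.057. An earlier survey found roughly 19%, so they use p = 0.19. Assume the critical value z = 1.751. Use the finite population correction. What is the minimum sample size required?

85

Unadjusted: n₀ = 1.751² × 0.19 × 0.81 / 0.057² ≈ 145.23, so n₀ = 146.
Finite population correction with N = 200: n = n₀ / (1 + (n₀−1)/N) = 146 / (1 + 145/200) = 146 / 1.7250 ≈ 84.64.
Rounding up, n = 85.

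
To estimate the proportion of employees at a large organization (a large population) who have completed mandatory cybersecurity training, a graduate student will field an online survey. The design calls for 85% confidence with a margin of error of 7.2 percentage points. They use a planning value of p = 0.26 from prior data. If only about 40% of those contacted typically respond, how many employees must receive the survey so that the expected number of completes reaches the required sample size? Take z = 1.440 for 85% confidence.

193

Completed interviews needed: n₀ = 1.440² × 0.1924 / 0.072² ≈ 76.96 → 77.
At a 40% response rate, contacts needed = 77 / 0.40 ≈ 192.50 → 193.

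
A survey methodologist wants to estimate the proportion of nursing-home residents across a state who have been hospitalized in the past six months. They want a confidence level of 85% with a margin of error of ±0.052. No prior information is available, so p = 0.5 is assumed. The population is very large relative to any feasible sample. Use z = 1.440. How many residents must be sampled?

With p = 0.5, p(1−p) = 0.25.
n = z²·p(1−p)/E² = 1.440² × 0.2500 / 0.052² = 2.0736 × 0.2500 / 0.002704 ≈ 191.72.
Rounding up gives n = 192.

192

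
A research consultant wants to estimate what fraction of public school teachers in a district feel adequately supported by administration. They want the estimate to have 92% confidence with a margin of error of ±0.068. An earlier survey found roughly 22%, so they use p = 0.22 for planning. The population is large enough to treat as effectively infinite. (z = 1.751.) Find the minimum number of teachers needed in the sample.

114

With p = 0.22, p(1−p) = 0.1716.
n = z²·p(1−p)/E² = 1.751² × 0.1716 / 0.068² = 3.0660 × 0.1716 / 0.004624 ≈ 113.78.
Rounding up gives n = 114.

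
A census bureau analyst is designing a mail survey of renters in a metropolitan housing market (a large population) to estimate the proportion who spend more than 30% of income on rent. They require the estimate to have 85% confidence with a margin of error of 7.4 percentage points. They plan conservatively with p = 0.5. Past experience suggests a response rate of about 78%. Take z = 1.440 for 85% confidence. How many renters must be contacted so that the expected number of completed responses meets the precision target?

Completed interviews needed: n₀ = 1.440² × 0.2500 / 0.074² ≈ 94.67 → 95.
At a 78% response rate, contacts needed = 95 / 0.78 ≈ 121.79 → 122.

122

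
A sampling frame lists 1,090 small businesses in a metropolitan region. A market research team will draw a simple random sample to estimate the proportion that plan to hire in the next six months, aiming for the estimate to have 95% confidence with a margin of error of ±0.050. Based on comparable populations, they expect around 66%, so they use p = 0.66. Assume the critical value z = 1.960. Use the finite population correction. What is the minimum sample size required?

Unadjusted: n₀ = 1.960² × 0.66 × 0.34 / 0.050² ≈ 344.82, so n₀ = 345.
Finite population correction with N = 1,090: n = n₀ / (1 + (n₀−1)/N) = 345 / (1 + 344/1090) = 345 / 1.3156 ≈ 262.24.
Rounding up, n = 263.

263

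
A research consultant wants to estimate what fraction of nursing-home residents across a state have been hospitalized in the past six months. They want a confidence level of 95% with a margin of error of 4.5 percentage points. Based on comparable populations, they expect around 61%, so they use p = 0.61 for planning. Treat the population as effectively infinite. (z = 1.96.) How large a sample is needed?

452

With p = 0.61, p(1−p) = 0.2379.
n = z²·p(1−p)/E² = 1.96² × 0.2379 / 0.045² = 3.8416 × 0.2379 / 0.002025 ≈ 451.32.
Rounding up gives n = 452.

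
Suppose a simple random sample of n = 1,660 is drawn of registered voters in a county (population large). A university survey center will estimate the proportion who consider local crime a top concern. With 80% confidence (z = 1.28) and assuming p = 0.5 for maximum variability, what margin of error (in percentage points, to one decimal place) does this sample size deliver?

SE(p̂) = √[p(1−p)/n] = √[0.2500/1660] = 0.01227.
E = z × SE = 1.28 × 0.01227 = 0.01571, or 1.6 percentage points.

1.6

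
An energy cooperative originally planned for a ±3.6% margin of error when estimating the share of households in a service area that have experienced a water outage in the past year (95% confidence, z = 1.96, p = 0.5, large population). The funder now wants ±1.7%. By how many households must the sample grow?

2582

At ±3.6%: n = 1.96² × 0.2500 / 0.036² ≈ 741.05 → 742.
At ±1.7%: n = 1.96² × 0.2500 / 0.017² ≈ 3323.18 → 3324.
Additional respondents: 3324 − 742 = 2582.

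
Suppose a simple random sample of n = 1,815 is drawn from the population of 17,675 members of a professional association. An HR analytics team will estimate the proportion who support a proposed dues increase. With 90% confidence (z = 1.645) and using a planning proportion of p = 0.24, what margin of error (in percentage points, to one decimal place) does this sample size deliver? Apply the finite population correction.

Finite-population factor: (N−n)/(N−1) = (17675−1815)/(17675−1) = 0.8974.
SE(p̂) = √[p(1−p)/n · (N−n)/(N−1)] = √[0.1824/1815 × 0.8974] = 0.00950.
E = z × SE = 1.645 × 0.00950 = 0.01562 ≈ 1.6 percentage points.

1.6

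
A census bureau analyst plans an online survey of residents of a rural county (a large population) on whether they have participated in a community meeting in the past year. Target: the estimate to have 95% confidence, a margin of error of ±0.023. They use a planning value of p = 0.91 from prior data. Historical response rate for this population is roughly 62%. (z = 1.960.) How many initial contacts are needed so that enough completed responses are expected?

960

Completed interviews needed: n₀ = 1.960² × 0.0819 / 0.023² ≈ 594.76 → 595.
At a 62% response rate, contacts needed = 595 / 0.62 ≈ 959.68 → 960.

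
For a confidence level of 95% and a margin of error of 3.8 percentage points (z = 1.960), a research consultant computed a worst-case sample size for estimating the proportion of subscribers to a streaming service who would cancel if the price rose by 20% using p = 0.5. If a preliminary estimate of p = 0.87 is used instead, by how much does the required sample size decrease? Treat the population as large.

Conservative (p = 0.5): n = 1.960² × 0.25 / 0.038² ≈ 665.10 → 666.
Using p = 0.87: p(1−p) = 0.1131, so n = 1.960² × 0.1131 / 0.038² ≈ 300.89 → 301.
Reduction: 666 − 301 = 365.

365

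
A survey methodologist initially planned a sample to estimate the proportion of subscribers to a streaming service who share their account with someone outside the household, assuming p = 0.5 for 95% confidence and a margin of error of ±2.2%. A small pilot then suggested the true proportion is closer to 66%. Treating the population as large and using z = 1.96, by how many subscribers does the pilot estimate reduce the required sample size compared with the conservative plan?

203

Conservative (p = 0.5): n = 1.96² × 0.25 / 0.022² ≈ 1984.30 → 1985.
Using p = 0.66: p(1−p) = 0.2244, so n = 1.96² × 0.2244 / 0.022² ≈ 1781.11 → 1782.
Reduction: 1985 − 1782 = 203.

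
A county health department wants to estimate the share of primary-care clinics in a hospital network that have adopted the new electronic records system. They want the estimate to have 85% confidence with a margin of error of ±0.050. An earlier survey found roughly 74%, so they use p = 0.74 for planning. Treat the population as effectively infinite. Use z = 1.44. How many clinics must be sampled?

With p = 0.74, p(1−p) = 0.1924.
n = z²·p(1−p)/E² = 1.44² × 0.1924 / 0.050² = 2.0736 × 0.1924 / 0.002500 ≈ 159.58.
Rounding up gives n = 160.

160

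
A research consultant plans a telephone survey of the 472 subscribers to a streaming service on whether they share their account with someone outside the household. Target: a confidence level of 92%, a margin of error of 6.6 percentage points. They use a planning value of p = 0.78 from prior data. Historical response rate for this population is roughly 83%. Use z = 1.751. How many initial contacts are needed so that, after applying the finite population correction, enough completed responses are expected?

117

Completed interviews needed (unadjusted): n₀ = 1.751² × 0.1716 / 0.066² ≈ 120.78 → 121.
FPC for N = 472: n = 121 / (1 + 120/472) = 121 / 1.2542 ≈ 96.47 → 97.
At an 83% response rate, contacts needed = 97 / 0.83 ≈ 116.87 → 117.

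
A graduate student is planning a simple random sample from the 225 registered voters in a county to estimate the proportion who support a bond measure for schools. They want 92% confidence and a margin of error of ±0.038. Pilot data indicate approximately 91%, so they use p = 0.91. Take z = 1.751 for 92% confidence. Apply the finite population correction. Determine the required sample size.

Unadjusted: n₀ = 1.751² × 0.91 × 0.09 / 0.038² ≈ 173.90, so n₀ = 174.
Finite population correction with N = 225: n = n₀ / (1 + (n₀−1)/N) = 174 / (1 + 173/225) = 174 / 1.7689 ≈ 98.37.
Rounding up, n = 99.

99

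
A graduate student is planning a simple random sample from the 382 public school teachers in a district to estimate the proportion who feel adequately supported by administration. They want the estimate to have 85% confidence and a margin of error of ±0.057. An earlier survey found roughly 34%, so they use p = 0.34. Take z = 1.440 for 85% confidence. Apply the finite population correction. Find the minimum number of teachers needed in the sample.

Unadjusted: n₀ = 1.440² × 0.34 × 0.66 / 0.057² ≈ 143.22, so n₀ = 144.
Finite population correction with N = 382: n = n₀ / (1 + (n₀−1)/N) = 144 / (1 + 143/382) = 144 / 1.3743 ≈ 104.78.
Rounding up, n = 105.

105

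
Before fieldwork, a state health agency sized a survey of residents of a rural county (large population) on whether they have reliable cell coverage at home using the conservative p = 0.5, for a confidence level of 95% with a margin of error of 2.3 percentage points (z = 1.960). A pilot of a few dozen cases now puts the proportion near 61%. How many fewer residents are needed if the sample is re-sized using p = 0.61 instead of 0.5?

88

Conservative (p = 0.5): n = 1.960² × 0.25 / 0.023² ≈ 1815.50 → 1816.
Using p = 0.61: p(1−p) = 0.2379, so n = 1.960² × 0.2379 / 0.023² ≈ 1727.63 → 1728.
Reduction: 1816 − 1728 = 88.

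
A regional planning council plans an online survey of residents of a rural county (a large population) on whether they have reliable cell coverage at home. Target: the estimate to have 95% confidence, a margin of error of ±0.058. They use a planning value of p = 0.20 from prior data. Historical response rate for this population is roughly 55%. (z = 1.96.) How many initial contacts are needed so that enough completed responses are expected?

Completed interviews needed: n₀ = 1.96² × 0.1600 / 0.058² ≈ 182.72 → 183.
At a 55% response rate, contacts needed = 183 / 0.55 ≈ 332.73 → 333.

333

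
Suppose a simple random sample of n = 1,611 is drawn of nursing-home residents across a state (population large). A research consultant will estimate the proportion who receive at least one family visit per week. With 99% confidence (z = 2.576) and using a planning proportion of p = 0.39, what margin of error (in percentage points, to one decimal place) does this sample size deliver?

3.1

SE(p̂) = √[p(1−p)/n] = √[0.2379/1611] = 0.01215.
E = z × SE = 2.576 × 0.01215 = 0.03130, or 3.1 percentage points.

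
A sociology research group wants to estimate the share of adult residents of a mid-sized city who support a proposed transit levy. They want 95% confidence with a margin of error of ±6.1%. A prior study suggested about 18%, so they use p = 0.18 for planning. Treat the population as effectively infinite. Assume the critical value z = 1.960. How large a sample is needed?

153

With p = 0.18, p(1−p) = 0.1476.
n = z²·p(1−p)/E² = 1.960² × 0.1476 / 0.061² = 3.8416 × 0.1476 / 0.003721 ≈ 152.38.
Rounding up gives n = 153.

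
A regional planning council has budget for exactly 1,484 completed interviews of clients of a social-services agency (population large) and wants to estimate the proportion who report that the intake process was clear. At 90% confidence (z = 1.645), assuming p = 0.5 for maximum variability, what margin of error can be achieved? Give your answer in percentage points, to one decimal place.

2.1

SE(p̂) = √[p(1−p)/n] = √[0.2500/1484] = 0.01298.
E = z × SE = 1.645 × 0.01298 = 0.02135, or 2.1 percentage points.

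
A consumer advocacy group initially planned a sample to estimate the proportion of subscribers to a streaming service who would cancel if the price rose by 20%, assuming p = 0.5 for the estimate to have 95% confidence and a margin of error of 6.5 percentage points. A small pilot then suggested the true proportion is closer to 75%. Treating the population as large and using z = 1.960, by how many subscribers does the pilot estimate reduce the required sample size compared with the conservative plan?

Conservative (p = 0.5): n = 1.960² × 0.25 / 0.065² ≈ 227.31 → 228.
Using p = 0.75: p(1−p) = 0.1875, so n = 1.960² × 0.1875 / 0.065² ≈ 170.49 → 171.
Reduction: 228 − 171 = 57.

57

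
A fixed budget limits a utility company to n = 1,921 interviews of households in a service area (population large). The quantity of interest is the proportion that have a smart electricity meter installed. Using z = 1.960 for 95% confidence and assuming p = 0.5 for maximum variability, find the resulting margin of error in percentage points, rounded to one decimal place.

2.2

SE(p̂) = √[p(1−p)/n] = √[0.2500/1921] = 0.01141.
E = z × SE = 1.960 × 0.01141 = 0.02236, or 2.2 percentage points.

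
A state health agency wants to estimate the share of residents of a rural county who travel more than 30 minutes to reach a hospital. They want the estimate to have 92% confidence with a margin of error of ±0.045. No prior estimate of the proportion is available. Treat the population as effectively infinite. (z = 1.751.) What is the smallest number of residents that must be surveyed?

379

With no prior estimate, use p = 0.5, giving p(1−p) = 0.25.
n = z²·p(1−p)/E² = 1.751² × 0.2500 / 0.045² = 3.0660 × 0.2500 / 0.002025 ≈ 378.52.
Rounding up gives n = 379.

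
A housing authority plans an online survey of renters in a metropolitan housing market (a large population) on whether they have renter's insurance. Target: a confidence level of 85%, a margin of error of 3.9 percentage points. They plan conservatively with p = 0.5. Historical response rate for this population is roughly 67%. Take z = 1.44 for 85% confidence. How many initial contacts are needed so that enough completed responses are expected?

509

Completed interviews needed: n₀ = 1.44² × 0.2500 / 0.039² ≈ 340.83 → 341.
At a 67% response rate, contacts needed = 341 / 0.67 ≈ 508.96 → 509.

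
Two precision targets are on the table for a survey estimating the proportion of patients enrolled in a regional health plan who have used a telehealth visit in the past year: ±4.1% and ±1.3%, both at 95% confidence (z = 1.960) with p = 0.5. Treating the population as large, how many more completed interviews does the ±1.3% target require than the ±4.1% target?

5111

At ±4.1%: n = 1.960² × 0.2500 / 0.041² ≈ 571.33 → 572.
At ±1.3%: n = 1.960² × 0.2500 / 0.013² ≈ 5682.84 → 5683.
Additional respondents: 5683 − 572 = 5111.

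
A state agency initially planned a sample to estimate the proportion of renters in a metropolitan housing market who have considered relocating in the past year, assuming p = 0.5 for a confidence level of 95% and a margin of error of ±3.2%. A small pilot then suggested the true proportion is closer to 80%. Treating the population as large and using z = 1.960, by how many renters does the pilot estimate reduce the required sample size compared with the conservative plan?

337

Conservative (p = 0.5): n = 1.960² × 0.25 / 0.032² ≈ 937.89 → 938.
Using p = 0.80: p(1−p) = 0.1600, so n = 1.960² × 0.1600 / 0.032² ≈ 600.25 → 601.
Reduction: 938 − 601 = 337.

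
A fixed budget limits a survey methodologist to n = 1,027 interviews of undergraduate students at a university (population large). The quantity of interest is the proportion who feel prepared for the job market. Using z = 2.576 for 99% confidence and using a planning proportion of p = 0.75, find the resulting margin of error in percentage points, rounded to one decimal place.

3.5

SE(p̂) = √[p(1−p)/n] = √[0.1875/1027] = 0.01351.
E = z × SE = 2.576 × 0.01351 = 0.03481, or 3.5 percentage points.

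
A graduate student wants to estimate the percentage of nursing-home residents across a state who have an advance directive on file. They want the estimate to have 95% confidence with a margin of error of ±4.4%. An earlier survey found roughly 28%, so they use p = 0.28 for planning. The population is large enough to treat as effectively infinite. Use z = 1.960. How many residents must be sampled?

With p = 0.28, p(1−p) = 0.2016.
n = z²·p(1−p)/E² = 1.960² × 0.2016 / 0.044² = 3.8416 × 0.2016 / 0.001936 ≈ 400.03.
Rounding up gives n = 401.

401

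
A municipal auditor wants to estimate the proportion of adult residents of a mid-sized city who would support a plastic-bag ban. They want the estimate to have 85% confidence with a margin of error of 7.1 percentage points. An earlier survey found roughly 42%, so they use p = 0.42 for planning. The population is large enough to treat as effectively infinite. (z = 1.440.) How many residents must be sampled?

With p = 0.42, p(1−p) = 0.2436.
n = z²·p(1−p)/E² = 1.440² × 0.2436 / 0.071² = 2.0736 × 0.2436 / 0.005041 ≈ 100.20.
Rounding up gives n = 101.

101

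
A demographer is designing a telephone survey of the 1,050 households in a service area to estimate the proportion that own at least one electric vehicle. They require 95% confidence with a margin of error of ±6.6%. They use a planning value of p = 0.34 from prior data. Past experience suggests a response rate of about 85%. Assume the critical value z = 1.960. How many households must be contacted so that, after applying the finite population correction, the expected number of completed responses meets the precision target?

197

Completed interviews needed (unadjusted): n₀ = 1.960² × 0.2244 / 0.066² ≈ 197.90 → 198.
FPC for N = 1,050: n = 198 / (1 + 197/1050) = 198 / 1.1876 ≈ 166.72 → 167.
At an 85% response rate, contacts needed = 167 / 0.85 ≈ 196.47 → 197.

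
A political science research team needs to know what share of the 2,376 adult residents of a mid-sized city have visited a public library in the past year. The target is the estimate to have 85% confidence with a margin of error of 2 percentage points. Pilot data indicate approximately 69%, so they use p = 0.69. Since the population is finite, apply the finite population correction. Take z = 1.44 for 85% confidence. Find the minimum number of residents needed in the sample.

Unadjusted: n₀ = 1.44² × 0.69 × 0.31 / 0.020² ≈ 1108.86, so n₀ = 1109.
Finite population correction with N = 2,376: n = n₀ / (1 + (n₀−1)/N) = 1109 / (1 + 1108/2376) = 1109 / 1.4663 ≈ 756.31.
Rounding up, n = 757.

757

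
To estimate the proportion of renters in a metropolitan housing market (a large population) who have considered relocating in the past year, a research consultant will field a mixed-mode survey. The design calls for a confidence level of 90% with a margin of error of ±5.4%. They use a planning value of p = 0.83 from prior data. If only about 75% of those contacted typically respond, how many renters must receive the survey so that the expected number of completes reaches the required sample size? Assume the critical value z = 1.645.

175

Completed interviews needed: n₀ = 1.645² × 0.1411 / 0.054² ≈ 130.94 → 131.
At a 75% response rate, contacts needed = 131 / 0.75 ≈ 174.67 → 175.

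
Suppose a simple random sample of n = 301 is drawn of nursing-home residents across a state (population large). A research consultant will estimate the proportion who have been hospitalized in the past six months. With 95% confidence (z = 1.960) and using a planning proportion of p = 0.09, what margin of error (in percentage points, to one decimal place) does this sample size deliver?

3.2

SE(p̂) = √[p(1−p)/n] = √[0.0819/301] = 0.01650.
E = z × SE = 1.960 × 0.01650 = 0.03233, or 3.2 percentage points.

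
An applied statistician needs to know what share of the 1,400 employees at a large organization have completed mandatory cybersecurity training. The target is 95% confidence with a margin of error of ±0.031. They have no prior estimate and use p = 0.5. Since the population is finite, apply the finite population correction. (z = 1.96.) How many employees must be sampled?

584

Unadjusted: n₀ = 1.96² × 0.50 × 0.50 / 0.031² ≈ 999.38, so n₀ = 1000.
Finite population correction with N = 1,400: n = n₀ / (1 + (n₀−1)/N) = 1000 / (1 + 999/1400) = 1000 / 1.7136 ≈ 583.58.
Rounding up, n = 584.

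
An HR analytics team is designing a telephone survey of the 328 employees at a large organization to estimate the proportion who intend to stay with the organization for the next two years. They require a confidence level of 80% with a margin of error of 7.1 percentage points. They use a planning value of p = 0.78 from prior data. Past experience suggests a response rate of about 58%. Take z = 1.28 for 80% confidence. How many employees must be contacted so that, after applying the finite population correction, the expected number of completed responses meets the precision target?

83

Completed interviews needed (unadjusted): n₀ = 1.28² × 0.1716 / 0.071² ≈ 55.77 → 56.
FPC for N = 328: n = 56 / (1 + 55/328) = 56 / 1.1677 ≈ 47.96 → 48.
At a 58% response rate, contacts needed = 48 / 0.58 ≈ 82.76 → 83.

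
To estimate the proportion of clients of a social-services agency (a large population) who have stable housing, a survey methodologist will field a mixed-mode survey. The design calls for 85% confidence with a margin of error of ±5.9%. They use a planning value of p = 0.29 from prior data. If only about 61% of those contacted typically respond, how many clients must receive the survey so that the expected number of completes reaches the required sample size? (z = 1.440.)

202

Completed interviews needed: n₀ = 1.440² × 0.2059 / 0.059² ≈ 122.65 → 123.
At a 61% response rate, contacts needed = 123 / 0.61 ≈ 201.64 → 202.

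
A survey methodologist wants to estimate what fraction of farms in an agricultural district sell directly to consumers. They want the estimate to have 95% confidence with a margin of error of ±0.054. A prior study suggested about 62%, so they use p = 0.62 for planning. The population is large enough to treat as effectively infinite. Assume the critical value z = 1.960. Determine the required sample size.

311

With p = 0.62, p(1−p) = 0.2356.
n = z²·p(1−p)/E² = 1.960² × 0.2356 / 0.054² = 3.8416 × 0.2356 / 0.002916 ≈ 310.38.
Rounding up gives n = 311.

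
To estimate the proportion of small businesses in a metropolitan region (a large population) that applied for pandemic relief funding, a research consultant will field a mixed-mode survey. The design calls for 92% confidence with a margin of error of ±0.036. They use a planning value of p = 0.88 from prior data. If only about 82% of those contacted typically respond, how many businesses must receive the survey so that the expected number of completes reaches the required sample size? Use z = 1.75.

305

Completed interviews needed: n₀ = 1.75² × 0.1056 / 0.036² ≈ 249.54 → 250.
At an 82% response rate, contacts needed = 250 / 0.82 ≈ 304.88 → 305.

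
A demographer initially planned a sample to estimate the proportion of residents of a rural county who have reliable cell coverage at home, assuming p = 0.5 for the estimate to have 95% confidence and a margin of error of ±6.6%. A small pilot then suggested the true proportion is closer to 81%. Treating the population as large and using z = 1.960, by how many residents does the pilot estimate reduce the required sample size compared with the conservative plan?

85

Conservative (p = 0.5): n = 1.960² × 0.25 / 0.066² ≈ 220.48 → 221.
Using p = 0.81: p(1−p) = 0.1539, so n = 1.960² × 0.1539 / 0.066² ≈ 135.73 → 136.
Reduction: 221 − 136 = 85.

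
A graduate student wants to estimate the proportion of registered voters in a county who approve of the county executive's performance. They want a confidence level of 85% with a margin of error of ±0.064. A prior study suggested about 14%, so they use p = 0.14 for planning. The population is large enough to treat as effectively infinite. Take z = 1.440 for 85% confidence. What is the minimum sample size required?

61

With p = 0.14, p(1−p) = 0.1204.
n = z²·p(1−p)/E² = 1.440² × 0.1204 / 0.064² = 2.0736 × 0.1204 / 0.004096 ≈ 60.95.
Rounding up gives n = 61.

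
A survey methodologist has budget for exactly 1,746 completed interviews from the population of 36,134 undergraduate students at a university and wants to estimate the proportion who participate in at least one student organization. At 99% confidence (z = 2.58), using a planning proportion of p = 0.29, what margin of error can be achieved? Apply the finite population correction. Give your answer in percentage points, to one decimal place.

Finite-population factor: (N−n)/(N−1) = (36134−1746)/(36134−1) = 0.9517.
SE(p̂) = √[p(1−p)/n · (N−n)/(N−1)] = √[0.2059/1746 × 0.9517] = 0.01059.
E = z × SE = 2.58 × 0.01059 = 0.02733 ≈ 2.7 percentage points.

2.7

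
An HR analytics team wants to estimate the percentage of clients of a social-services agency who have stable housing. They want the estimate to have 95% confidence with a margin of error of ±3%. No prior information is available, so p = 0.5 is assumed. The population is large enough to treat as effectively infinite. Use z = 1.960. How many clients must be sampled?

With p = 0.5, p(1−p) = 0.25.
n = z²·p(1−p)/E² = 1.960² × 0.2500 / 0.030² = 3.8416 × 0.2500 / 0.000900 ≈ 1067.11.
Rounding up gives n = 1068.

1068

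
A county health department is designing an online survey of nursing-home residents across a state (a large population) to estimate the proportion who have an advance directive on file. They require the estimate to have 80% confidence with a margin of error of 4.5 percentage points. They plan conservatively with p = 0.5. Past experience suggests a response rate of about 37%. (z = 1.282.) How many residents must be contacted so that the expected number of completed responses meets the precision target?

549

Completed interviews needed: n₀ = 1.282² × 0.2500 / 0.045² ≈ 202.90 → 203.
At a 37% response rate, contacts needed = 203 / 0.37 ≈ 548.65 → 549.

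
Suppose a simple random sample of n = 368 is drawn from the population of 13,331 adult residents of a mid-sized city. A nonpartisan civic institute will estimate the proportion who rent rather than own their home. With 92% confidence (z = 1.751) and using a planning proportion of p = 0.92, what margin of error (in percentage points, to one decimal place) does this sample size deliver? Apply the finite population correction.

Finite-population factor: (N−n)/(N−1) = (13331−368)/(13331−1) = 0.9725.
SE(p̂) = √[p(1−p)/n · (N−n)/(N−1)] = √[0.0736/368 × 0.9725] = 0.01395.
E = z × SE = 1.751 × 0.01395 = 0.02442 ≈ 2.4 percentage points.

2.4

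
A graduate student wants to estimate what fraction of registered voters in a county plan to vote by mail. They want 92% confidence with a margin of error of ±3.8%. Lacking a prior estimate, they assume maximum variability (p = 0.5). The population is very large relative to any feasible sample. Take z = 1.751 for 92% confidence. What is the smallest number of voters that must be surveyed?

531

With p = 0.5, p(1−p) = 0.25.
n = z²·p(1−p)/E² = 1.751² × 0.2500 / 0.038² = 3.0660 × 0.2500 / 0.001444 ≈ 530.82.
Rounding up gives n = 531.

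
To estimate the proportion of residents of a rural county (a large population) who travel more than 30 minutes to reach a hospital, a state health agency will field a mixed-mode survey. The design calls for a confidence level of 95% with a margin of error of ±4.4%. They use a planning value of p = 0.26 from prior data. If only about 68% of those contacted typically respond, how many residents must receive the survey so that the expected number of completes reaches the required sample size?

562

For 95% confidence, z = 1.960.
Completed interviews needed: n₀ = 1.960² × 0.1924 / 0.044² ≈ 381.78 → 382.
At a 68% response rate, contacts needed = 382 / 0.68 ≈ 561.76 → 562.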